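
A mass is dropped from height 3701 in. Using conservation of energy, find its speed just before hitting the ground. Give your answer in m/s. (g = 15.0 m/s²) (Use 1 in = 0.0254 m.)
Convert to SI: h = 94.0054 m
mgh = ½mv² ⇒ v = √(2gh) = √(2·15.0·94.0054) = 53.11 m/s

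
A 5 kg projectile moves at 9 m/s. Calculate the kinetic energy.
KE = ½mv² = ½(5)(9)² = 202.5 J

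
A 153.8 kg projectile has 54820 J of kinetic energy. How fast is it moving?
v = √(2·KE/m) = √(2·54820/153.8) = 26.7 m/s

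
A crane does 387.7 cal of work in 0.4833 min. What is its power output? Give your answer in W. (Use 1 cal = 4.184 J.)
Convert to SI: W = 1622.14 J, t = 28.998 s
P = W/t = 1622.14/28.998 = 55.94 W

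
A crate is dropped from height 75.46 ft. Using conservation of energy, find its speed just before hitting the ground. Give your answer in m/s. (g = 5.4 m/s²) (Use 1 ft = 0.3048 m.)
Convert to SI: h = 23.0002 m
mgh = ½mv² ⇒ v = √(2gh) = √(2·5.4·23.0002) = 15.76 m/s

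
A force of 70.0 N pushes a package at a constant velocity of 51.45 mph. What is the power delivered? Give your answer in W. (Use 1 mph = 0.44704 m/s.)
Convert to SI: F = 70.0 N, v = 23.0002 m/s
P = Fv = (70.0)(23.0002) = 1610 W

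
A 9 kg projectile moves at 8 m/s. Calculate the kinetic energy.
KE = ½mv² = ½(9)(8)² = 288.0 J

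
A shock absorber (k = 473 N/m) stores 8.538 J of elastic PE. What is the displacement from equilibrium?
x = √(2·PE/k) = √(2·8.538/473) = 0.19 m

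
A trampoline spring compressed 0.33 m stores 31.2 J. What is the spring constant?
k = 2·PE/x² = 2·31.2/(0.33)² = 573.0 N/m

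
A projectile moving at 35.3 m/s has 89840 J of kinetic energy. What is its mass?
m = 2·KE/v² = 2·89840/(35.3)² = 144.2 kg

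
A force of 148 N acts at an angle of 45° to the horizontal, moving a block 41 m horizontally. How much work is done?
W = F·d·cosθ = (148)(41)cos(45°) = 4291 J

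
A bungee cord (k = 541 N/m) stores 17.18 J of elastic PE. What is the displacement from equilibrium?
x = √(2·PE/k) = √(2·17.18/541) = 0.252 m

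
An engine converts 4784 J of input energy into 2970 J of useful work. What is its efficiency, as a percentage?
η = W_out/W_in = 2970/4784 = 62.08%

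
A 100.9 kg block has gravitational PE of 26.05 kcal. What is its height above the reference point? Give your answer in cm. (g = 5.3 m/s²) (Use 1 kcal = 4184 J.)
Convert to SI: m = 100.9 kg, PE = 108993 J
h = PE/(mg) = 108993/(100.9·5.3) = 203.813 m = 20380 cm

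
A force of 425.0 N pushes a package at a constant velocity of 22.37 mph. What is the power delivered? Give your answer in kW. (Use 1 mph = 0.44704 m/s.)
Convert to SI: F = 425.0 N, v = 10.0003 m/s
P = Fv = (425.0)(10.0003) = 4250.12 W = 4.25 kW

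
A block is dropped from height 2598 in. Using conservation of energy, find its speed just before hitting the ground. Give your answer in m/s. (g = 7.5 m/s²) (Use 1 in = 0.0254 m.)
Convert to SI: h = 65.9892 m
mgh = ½mv² ⇒ v = √(2gh) = √(2·7.5·65.9892) = 31.46 m/s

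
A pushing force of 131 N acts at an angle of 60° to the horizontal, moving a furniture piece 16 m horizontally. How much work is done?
W = F·d·cosθ = (131)(16)cos(60°) = 1048 J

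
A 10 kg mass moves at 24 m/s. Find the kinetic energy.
KE = ½mv² = ½(10)(24)² = 2880.0 J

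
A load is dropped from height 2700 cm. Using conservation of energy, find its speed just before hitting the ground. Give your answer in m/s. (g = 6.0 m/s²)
Convert to SI: h = 27.0 m
mgh = ½mv² ⇒ v = √(2gh) = √(2·6.0·27.0) = 18.0 m/s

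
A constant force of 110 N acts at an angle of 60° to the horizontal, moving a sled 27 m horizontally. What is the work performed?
W = F·d·cosθ = (110)(27)cos(60°) = 1485 J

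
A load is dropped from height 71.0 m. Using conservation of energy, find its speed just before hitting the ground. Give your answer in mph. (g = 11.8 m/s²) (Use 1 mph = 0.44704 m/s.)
mgh = ½mv² ⇒ v = √(2gh) = √(2·11.8·71.0) = 40.9341 m/s = 91.57 mph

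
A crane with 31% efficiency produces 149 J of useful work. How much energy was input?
W_in = W_out/η = 149/0.31 = 480.6 J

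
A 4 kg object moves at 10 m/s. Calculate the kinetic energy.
KE = ½mv² = ½(4)(10)² = 200.0 J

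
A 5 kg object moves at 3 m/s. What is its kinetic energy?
KE = ½mv² = ½(5)(3)² = 22.5 J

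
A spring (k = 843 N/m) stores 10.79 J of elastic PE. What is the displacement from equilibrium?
x = √(2·PE/k) = √(2·10.79/843) = 0.16 m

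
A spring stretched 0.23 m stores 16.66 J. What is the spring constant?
k = 2·PE/x² = 2·16.66/(0.23)² = 629.9 N/m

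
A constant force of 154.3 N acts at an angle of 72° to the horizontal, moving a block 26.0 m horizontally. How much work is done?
W = F·d·cosθ = (154.3)(26.0)cos(72°) = 1240 J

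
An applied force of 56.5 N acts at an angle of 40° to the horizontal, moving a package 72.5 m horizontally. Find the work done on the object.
W = F·d·cosθ = (56.5)(72.5)cos(40°) = 3138 J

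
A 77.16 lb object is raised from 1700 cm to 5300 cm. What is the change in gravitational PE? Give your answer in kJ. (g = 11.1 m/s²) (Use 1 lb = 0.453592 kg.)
Convert to SI: m = 34.9992 kg, Δh = 36.0 m
ΔPE = mgΔh = (34.9992)(11.1)(36.0) = 13985.7 J = 13.99 kJ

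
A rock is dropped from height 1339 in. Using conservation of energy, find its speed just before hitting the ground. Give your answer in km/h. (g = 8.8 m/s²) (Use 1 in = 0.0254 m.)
Convert to SI: h = 34.0106 m
mgh = ½mv² ⇒ v = √(2gh) = √(2·8.8·34.0106) = 24.466 m/s = 88.08 km/h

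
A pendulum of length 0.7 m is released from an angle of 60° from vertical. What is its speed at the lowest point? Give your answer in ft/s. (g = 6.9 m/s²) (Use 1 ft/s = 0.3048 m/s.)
h = L(1 − cosθ) = 0.7(1 − cos60°) = 0.35 m
v = √(2gh) = √(2·6.9·0.35) = 2.19773 m/s = 7.21 ft/s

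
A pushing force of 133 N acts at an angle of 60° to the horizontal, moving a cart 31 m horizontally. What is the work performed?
W = F·d·cosθ = (133)(31)cos(60°) = 2062 J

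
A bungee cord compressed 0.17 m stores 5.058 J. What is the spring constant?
k = 2·PE/x² = 2·5.058/(0.17)² = 350.0 N/m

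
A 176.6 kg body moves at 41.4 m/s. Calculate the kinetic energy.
KE = ½mv² = ½(176.6)(41.4)² = 151300 J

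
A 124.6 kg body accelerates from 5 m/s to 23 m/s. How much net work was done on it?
W = ΔKE = ½m(v₂² − v₁²) = ½(124.6)(23² − 5²) = 31399.2 J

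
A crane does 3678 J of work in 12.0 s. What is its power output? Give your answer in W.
P = W/t = 3678.0/12.0 = 306.5 W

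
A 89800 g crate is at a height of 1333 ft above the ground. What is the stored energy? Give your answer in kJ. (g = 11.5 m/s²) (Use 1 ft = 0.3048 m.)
Convert to SI: m = 89.8 kg, h = 406.298 m
PE = mgh = (89.8)(11.5)(406.298) = 419584 J = 419.6 kJ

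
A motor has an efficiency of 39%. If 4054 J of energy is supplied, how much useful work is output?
W_out = η·W_in = 0.39·4054 = 1581.06 J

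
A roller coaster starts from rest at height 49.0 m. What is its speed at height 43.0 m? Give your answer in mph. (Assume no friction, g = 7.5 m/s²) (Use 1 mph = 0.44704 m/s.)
mgh₁ = mgh₂ + ½mv² ⇒ v = √(2g(h₁−h₂)) = √(2·7.5·6.0) = 9.48683 m/s = 21.22 mph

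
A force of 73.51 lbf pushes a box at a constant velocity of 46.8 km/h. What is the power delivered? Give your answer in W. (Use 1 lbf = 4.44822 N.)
Convert to SI: F = 326.989 N, v = 13.0 m/s
P = Fv = (326.989)(13.0) = 4251 W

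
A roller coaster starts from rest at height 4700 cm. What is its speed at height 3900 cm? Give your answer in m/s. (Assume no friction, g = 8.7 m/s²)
Convert to SI: h₁−h₂ = 8.0 m
mgh₁ = mgh₂ + ½mv² ⇒ v = √(2g(h₁−h₂)) = √(2·8.7·8.0) = 11.8 m/s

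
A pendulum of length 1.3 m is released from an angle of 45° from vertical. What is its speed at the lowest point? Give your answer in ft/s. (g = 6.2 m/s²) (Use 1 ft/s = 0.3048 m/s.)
h = L(1 − cosθ) = 1.3(1 − cos45°) = 0.380761 m
v = √(2gh) = √(2·6.2·0.380761) = 2.17289 m/s = 7.129 ft/s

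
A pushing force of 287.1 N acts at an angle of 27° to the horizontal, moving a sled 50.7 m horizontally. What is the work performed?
W = F·d·cosθ = (287.1)(50.7)cos(27°) = 12970 J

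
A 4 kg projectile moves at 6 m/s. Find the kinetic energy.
KE = ½mv² = ½(4)(6)² = 72.0 J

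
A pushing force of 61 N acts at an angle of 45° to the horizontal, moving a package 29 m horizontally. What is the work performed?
W = F·d·cosθ = (61)(29)cos(45°) = 1251 J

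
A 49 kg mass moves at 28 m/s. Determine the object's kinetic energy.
KE = ½mv² = ½(49)(28)² = 19208.0 J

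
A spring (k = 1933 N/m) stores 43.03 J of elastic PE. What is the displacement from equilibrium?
x = √(2·PE/k) = √(2·43.03/1933) = 0.211 m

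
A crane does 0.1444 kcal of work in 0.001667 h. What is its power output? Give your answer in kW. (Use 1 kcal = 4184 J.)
Convert to SI: W = 604.17 J, t = 6.0012 s
P = W/t = 604.17/6.0012 = 100.675 W = 0.1007 kW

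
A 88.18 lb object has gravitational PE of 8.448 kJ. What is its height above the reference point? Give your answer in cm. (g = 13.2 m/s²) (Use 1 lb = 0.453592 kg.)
Convert to SI: m = 39.9977 kg, PE = 8448.0 J
h = PE/(mg) = 8448.0/(39.9977·13.2) = 16.0009 m = 1600 cm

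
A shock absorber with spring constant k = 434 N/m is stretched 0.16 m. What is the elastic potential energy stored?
PE = ½kx² = ½(434)(0.16)² = 5.555 J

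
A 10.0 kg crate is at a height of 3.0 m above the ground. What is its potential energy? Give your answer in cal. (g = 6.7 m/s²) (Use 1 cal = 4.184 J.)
PE = mgh = (10.0)(6.7)(3.0) = 201.0 J = 48.04 cal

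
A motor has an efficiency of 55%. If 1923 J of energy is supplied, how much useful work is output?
W_out = η·W_in = 0.55·1923 = 1057.65 J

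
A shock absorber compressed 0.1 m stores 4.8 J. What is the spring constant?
k = 2·PE/x² = 2·4.8/(0.1)² = 960.0 N/m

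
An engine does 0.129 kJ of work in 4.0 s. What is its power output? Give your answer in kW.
Convert to SI: W = 129.0 J, t = 4.0 s
P = W/t = 129.0/4.0 = 32.25 W = 0.03225 kW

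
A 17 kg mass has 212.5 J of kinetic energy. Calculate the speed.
v = √(2·KE/m) = √(2·212.5/17) = 5.0 m/s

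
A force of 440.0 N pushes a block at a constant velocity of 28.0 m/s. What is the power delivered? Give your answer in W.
P = Fv = (440.0)(28.0) = 12320 W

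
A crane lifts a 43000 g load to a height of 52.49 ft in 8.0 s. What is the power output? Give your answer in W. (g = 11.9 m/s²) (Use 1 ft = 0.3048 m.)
Convert to SI: m = 43.0 kg, h = 15.999 m, t = 8.0 s
P = mgh/t = (43.0)(11.9)(15.999)/8.0 = 1023 W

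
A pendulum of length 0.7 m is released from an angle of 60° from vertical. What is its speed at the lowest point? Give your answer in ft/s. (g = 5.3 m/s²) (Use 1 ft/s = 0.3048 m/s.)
h = L(1 − cosθ) = 0.7(1 − cos60°) = 0.35 m
v = √(2gh) = √(2·5.3·0.35) = 1.92614 m/s = 6.319 ft/s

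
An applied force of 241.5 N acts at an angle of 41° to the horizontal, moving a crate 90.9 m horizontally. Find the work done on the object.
W = F·d·cosθ = (241.5)(90.9)cos(41°) = 16570 J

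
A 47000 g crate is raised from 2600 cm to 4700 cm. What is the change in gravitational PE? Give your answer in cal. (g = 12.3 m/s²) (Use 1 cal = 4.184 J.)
Convert to SI: m = 47.0 kg, Δh = 21.0 m
ΔPE = mgΔh = (47.0)(12.3)(21.0) = 12140.1 J = 2902 cal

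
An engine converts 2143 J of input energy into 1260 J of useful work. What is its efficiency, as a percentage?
η = W_out/W_in = 1260/2143 = 58.8%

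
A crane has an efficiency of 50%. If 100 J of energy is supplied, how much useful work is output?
W_out = η·W_in = 0.5·100 = 50.0 J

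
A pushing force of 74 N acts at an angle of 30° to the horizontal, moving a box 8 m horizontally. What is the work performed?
W = F·d·cosθ = (74)(8)cos(30°) = 512.7 J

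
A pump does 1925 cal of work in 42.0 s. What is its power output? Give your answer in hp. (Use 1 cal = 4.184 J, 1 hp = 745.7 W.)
Convert to SI: W = 8054.2 J, t = 42.0 s
P = W/t = 8054.2/42.0 = 191.767 W = 0.2572 hp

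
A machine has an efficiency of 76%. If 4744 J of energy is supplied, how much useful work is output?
W_out = η·W_in = 0.76·4744 = 3605.44 J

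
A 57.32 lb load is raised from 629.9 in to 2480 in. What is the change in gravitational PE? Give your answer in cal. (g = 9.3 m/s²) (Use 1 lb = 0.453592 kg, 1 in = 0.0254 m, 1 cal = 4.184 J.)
Convert to SI: m = 25.9999 kg, Δh = 46.9925 m
ΔPE = mgΔh = (25.9999)(9.3)(46.9925) = 11362.7 J = 2716 cal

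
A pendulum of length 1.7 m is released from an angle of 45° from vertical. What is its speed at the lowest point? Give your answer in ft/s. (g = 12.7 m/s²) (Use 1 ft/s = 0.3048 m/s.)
h = L(1 − cosθ) = 1.7(1 − cos45°) = 0.497918 m
v = √(2gh) = √(2·12.7·0.497918) = 3.55628 m/s = 11.67 ft/s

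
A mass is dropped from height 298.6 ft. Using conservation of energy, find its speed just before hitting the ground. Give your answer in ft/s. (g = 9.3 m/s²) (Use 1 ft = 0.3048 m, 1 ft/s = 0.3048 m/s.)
Convert to SI: h = 91.0133 m
mgh = ½mv² ⇒ v = √(2gh) = √(2·9.3·91.0133) = 41.1442 m/s = 135.0 ft/s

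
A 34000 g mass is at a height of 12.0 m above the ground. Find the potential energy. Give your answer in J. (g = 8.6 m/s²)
Convert to SI: m = 34.0 kg, h = 12.0 m
PE = mgh = (34.0)(8.6)(12.0) = 3509 J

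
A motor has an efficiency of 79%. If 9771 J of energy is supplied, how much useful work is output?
W_out = η·W_in = 0.79·9771 = 7719.09 J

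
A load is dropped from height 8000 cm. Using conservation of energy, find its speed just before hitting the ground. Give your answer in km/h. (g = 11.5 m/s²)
Convert to SI: h = 80.0 m
mgh = ½mv² ⇒ v = √(2gh) = √(2·11.5·80.0) = 42.8952 m/s = 154.4 km/h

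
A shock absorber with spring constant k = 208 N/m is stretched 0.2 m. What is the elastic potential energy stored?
PE = ½kx² = ½(208)(0.2)² = 4.16 J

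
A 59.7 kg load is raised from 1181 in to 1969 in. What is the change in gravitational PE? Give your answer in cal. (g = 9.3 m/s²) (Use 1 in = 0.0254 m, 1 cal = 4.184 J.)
Convert to SI: m = 59.7 kg, Δh = 20.0152 m
ΔPE = mgΔh = (59.7)(9.3)(20.0152) = 11112.6 J = 2656 cal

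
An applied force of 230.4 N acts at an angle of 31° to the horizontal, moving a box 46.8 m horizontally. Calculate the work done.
W = F·d·cosθ = (230.4)(46.8)cos(31°) = 9243 J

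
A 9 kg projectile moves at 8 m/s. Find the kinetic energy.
KE = ½mv² = ½(9)(8)² = 288.0 J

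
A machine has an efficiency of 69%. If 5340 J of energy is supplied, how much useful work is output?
W_out = η·W_in = 0.69·5340 = 3684.6 J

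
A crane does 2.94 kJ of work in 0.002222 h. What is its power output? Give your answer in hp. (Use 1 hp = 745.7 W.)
Convert to SI: W = 2940.0 J, t = 7.9992 s
P = W/t = 2940.0/7.9992 = 367.537 W = 0.4929 hp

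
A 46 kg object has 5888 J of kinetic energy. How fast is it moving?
v = √(2·KE/m) = √(2·5888/46) = 16.0 m/s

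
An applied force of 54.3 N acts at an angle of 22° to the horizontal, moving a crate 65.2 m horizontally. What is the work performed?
W = F·d·cosθ = (54.3)(65.2)cos(22°) = 3283 J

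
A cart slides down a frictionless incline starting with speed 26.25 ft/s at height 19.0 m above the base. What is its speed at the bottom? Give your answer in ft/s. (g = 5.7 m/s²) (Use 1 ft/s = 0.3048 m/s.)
Convert to SI: v₀ = 8.001 m/s, h = 19.0 m
½mv₀² + mgh = ½mv² ⇒ v = √(v₀² + 2gh) = √(8.001² + 2·5.7·19.0) = 16.7516 m/s = 54.96 ft/s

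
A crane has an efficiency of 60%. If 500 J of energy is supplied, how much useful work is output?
W_out = η·W_in = 0.6·500 = 300.0 J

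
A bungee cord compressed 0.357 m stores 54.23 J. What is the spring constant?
k = 2·PE/x² = 2·54.23/(0.357)² = 851.0 N/m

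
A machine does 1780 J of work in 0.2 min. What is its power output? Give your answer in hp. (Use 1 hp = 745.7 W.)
Convert to SI: W = 1780.0 J, t = 12.0 s
P = W/t = 1780.0/12.0 = 148.333 W = 0.1989 hp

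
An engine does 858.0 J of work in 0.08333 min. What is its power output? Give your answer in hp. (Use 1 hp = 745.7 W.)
Convert to SI: W = 858.0 J, t = 4.9998 s
P = W/t = 858.0/4.9998 = 171.607 W = 0.2301 hp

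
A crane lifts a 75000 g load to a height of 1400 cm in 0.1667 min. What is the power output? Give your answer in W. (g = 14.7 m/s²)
Convert to SI: m = 75.0 kg, h = 14.0 m, t = 10.002 s
P = mgh/t = (75.0)(14.7)(14.0)/10.002 = 1543 W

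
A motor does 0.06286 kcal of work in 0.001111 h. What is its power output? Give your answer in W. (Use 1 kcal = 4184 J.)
Convert to SI: W = 263.006 J, t = 3.9996 s
P = W/t = 263.006/3.9996 = 65.76 W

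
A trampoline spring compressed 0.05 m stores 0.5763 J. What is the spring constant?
k = 2·PE/x² = 2·0.5763/(0.05)² = 461.0 N/m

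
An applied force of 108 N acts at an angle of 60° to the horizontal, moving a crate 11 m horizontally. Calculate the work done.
W = F·d·cosθ = (108)(11)cos(60°) = 594.0 J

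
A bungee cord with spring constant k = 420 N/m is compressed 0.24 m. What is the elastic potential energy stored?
PE = ½kx² = ½(420)(0.24)² = 12.1 J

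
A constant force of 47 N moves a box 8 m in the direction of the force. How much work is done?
W = F·d = (47)(8) = 376.0 J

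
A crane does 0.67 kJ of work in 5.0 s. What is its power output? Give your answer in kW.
Convert to SI: W = 670.0 J, t = 5.0 s
P = W/t = 670.0/5.0 = 134.0 W = 0.134 kW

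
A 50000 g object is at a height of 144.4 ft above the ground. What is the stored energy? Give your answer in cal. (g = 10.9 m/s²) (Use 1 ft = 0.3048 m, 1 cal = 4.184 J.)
Convert to SI: m = 50.0 kg, h = 44.0131 m
PE = mgh = (50.0)(10.9)(44.0131) = 23987.2 J = 5733 cal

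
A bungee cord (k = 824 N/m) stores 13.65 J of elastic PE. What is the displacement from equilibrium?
x = √(2·PE/k) = √(2·13.65/824) = 0.182 m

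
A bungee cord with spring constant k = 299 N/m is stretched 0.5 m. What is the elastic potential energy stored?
PE = ½kx² = ½(299)(0.5)² = 37.38 J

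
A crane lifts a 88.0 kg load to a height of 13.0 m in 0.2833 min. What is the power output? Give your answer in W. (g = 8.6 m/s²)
Convert to SI: m = 88.0 kg, h = 13.0 m, t = 16.998 s
P = mgh/t = (88.0)(8.6)(13.0)/16.998 = 578.8 W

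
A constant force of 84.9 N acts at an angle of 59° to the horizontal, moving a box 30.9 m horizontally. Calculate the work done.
W = F·d·cosθ = (84.9)(30.9)cos(59°) = 1351 J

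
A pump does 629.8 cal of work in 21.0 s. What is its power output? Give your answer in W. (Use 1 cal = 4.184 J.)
Convert to SI: W = 2635.08 J, t = 21.0 s
P = W/t = 2635.08/21.0 = 125.5 W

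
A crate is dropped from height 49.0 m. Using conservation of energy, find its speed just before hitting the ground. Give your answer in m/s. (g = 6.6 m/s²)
mgh = ½mv² ⇒ v = √(2gh) = √(2·6.6·49.0) = 25.43 m/s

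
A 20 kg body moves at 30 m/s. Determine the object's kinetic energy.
KE = ½mv² = ½(20)(30)² = 9000.0 J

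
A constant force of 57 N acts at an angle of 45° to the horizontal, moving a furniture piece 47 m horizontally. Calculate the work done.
W = F·d·cosθ = (57)(47)cos(45°) = 1894 J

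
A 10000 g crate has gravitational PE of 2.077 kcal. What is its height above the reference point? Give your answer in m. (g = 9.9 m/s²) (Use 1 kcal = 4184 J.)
Convert to SI: m = 10.0 kg, PE = 8690.17 J
h = PE/(mg) = 8690.17/(10.0·9.9) = 87.78 m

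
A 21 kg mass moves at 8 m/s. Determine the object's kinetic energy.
KE = ½mv² = ½(21)(8)² = 672.0 J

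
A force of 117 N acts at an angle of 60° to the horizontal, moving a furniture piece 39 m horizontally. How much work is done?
W = F·d·cosθ = (117)(39)cos(60°) = 2282 J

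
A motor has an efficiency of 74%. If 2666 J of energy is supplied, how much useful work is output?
W_out = η·W_in = 0.74·2666 = 1972.84 J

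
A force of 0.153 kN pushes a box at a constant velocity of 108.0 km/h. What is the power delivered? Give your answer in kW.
Convert to SI: F = 153.0 N, v = 30.0 m/s
P = Fv = (153.0)(30.0) = 4590.0 W = 4.59 kW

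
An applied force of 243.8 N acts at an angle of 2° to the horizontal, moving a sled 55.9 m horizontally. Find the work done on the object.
W = F·d·cosθ = (243.8)(55.9)cos(2°) = 13620 J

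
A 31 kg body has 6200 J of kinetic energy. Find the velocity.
v = √(2·KE/m) = √(2·6200/31) = 20.0 m/s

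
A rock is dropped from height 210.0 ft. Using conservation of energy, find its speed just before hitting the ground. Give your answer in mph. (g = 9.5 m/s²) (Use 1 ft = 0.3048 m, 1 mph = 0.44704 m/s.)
Convert to SI: h = 64.008 m
mgh = ½mv² ⇒ v = √(2gh) = √(2·9.5·64.008) = 34.8734 m/s = 78.01 mph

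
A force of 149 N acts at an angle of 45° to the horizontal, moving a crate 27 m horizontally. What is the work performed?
W = F·d·cosθ = (149)(27)cos(45°) = 2845 J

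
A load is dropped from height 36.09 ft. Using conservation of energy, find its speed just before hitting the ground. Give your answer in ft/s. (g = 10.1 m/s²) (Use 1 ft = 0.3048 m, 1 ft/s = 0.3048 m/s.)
Convert to SI: h = 11.0002 m
mgh = ½mv² ⇒ v = √(2gh) = √(2·10.1·11.0002) = 14.9065 m/s = 48.91 ft/s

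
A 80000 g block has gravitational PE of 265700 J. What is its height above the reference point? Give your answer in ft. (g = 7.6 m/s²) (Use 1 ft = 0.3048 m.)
Convert to SI: m = 80.0 kg, PE = 265700 J
h = PE/(mg) = 265700/(80.0·7.6) = 437.007 m = 1434 ft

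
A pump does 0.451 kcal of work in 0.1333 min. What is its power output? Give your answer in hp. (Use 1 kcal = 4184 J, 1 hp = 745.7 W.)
Convert to SI: W = 1886.98 J, t = 7.998 s
P = W/t = 1886.98/7.998 = 235.932 W = 0.3164 hp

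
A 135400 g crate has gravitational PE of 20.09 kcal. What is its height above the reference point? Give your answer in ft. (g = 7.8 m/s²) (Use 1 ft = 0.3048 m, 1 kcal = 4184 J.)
Convert to SI: m = 135.4 kg, PE = 84056.6 J
h = PE/(mg) = 84056.6/(135.4·7.8) = 79.59 m = 261.1 ft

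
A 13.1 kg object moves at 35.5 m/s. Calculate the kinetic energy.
KE = ½mv² = ½(13.1)(35.5)² = 8255 J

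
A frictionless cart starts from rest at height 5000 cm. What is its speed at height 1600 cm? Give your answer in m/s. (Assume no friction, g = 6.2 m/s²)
Convert to SI: h₁−h₂ = 34.0 m
mgh₁ = mgh₂ + ½mv² ⇒ v = √(2g(h₁−h₂)) = √(2·6.2·34.0) = 20.53 m/s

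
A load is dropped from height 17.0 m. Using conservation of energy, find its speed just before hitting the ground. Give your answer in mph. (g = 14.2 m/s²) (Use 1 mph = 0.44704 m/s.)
mgh = ½mv² ⇒ v = √(2gh) = √(2·14.2·17.0) = 21.9727 m/s = 49.15 mph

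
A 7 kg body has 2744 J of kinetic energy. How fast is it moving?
v = √(2·KE/m) = √(2·2744/7) = 28.0 m/s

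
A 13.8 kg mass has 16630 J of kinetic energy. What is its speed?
v = √(2·KE/m) = √(2·16630/13.8) = 49.09 m/s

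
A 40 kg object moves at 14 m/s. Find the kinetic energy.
KE = ½mv² = ½(40)(14)² = 3920.0 J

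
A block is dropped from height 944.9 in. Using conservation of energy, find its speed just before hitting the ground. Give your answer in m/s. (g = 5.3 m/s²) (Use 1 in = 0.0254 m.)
Convert to SI: h = 24.0005 m
mgh = ½mv² ⇒ v = √(2gh) = √(2·5.3·24.0005) = 15.95 m/s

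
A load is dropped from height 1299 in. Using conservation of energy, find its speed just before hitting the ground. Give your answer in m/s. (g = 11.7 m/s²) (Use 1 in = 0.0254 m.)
Convert to SI: h = 32.9946 m
mgh = ½mv² ⇒ v = √(2gh) = √(2·11.7·32.9946) = 27.79 m/s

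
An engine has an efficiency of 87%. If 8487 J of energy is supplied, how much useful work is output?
W_out = η·W_in = 0.87·8487 = 7383.69 J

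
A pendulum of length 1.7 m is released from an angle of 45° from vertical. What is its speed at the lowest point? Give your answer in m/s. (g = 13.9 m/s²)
h = L(1 − cosθ) = 1.7(1 − cos45°) = 0.497918 m
v = √(2gh) = √(2·13.9·0.497918) = 3.721 m/s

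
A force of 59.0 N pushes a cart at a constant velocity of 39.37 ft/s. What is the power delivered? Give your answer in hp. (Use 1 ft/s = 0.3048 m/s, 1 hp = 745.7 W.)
Convert to SI: F = 59.0 N, v = 12.0 m/s
P = Fv = (59.0)(12.0) = 707.999 W = 0.9494 hp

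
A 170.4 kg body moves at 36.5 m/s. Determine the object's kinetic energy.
KE = ½mv² = ½(170.4)(36.5)² = 113500 J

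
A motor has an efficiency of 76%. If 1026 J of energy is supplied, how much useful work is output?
W_out = η·W_in = 0.76·1026 = 779.76 J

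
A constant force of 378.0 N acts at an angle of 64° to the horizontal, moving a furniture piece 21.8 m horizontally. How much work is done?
W = F·d·cosθ = (378.0)(21.8)cos(64°) = 3612 J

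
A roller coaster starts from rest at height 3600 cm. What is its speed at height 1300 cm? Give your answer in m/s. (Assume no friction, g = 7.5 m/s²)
Convert to SI: h₁−h₂ = 23.0 m
mgh₁ = mgh₂ + ½mv² ⇒ v = √(2g(h₁−h₂)) = √(2·7.5·23.0) = 18.57 m/s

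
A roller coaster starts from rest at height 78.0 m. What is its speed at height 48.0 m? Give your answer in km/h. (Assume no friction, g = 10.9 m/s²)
mgh₁ = mgh₂ + ½mv² ⇒ v = √(2g(h₁−h₂)) = √(2·10.9·30.0) = 25.5734 m/s = 92.06 km/h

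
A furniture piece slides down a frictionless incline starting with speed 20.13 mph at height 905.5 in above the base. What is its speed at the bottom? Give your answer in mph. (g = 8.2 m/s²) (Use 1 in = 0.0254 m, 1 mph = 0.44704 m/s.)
Convert to SI: v₀ = 8.99892 m/s, h = 22.9997 m
½mv₀² + mgh = ½mv² ⇒ v = √(v₀² + 2gh) = √(8.99892² + 2·8.2·22.9997) = 21.405 m/s = 47.88 mph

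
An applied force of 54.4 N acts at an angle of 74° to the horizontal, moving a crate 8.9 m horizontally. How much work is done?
W = F·d·cosθ = (54.4)(8.9)cos(74°) = 133.5 J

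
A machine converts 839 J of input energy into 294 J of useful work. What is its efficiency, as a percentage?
η = W_out/W_in = 294/839 = 35.04%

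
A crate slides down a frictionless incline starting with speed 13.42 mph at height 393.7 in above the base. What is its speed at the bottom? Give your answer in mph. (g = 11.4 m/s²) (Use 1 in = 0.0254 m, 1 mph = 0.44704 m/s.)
Convert to SI: v₀ = 5.99928 m/s, h = 9.99998 m
½mv₀² + mgh = ½mv² ⇒ v = √(v₀² + 2gh) = √(5.99928² + 2·11.4·9.99998) = 16.2478 m/s = 36.35 mph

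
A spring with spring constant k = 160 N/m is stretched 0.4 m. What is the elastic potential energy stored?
PE = ½kx² = ½(160)(0.4)² = 12.8 J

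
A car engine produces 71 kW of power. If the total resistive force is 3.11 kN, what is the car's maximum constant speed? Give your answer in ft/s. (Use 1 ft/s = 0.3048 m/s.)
Convert to SI: F = 3110.0 N
P = Fv ⇒ v = P/F = 71000 W/3110.0 N = 22.8296 m/s = 74.9 ft/s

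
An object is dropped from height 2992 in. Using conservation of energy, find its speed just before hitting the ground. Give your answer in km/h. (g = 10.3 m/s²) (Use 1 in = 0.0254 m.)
Convert to SI: h = 75.9968 m
mgh = ½mv² ⇒ v = √(2gh) = √(2·10.3·75.9968) = 39.5668 m/s = 142.4 km/h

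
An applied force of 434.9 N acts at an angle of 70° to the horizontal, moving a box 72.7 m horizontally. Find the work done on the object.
W = F·d·cosθ = (434.9)(72.7)cos(70°) = 10810 J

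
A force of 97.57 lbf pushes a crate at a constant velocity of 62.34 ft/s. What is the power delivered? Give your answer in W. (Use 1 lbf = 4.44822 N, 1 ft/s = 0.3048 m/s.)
Convert to SI: F = 434.013 N, v = 19.0012 m/s
P = Fv = (434.013)(19.0012) = 8247 W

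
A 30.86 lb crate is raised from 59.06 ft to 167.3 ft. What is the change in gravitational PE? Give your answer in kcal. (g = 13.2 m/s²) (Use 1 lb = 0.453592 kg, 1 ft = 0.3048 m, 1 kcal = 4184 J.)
Convert to SI: m = 13.9978 kg, Δh = 32.9916 m
ΔPE = mgΔh = (13.9978)(13.2)(32.9916) = 6095.9 J = 1.457 kcal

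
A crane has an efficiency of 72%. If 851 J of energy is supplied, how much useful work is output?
W_out = η·W_in = 0.72·851 = 612.72 J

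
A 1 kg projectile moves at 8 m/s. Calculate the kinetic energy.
KE = ½mv² = ½(1)(8)² = 32.0 J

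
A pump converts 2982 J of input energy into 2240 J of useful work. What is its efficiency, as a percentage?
η = W_out/W_in = 2240/2982 = 75.12%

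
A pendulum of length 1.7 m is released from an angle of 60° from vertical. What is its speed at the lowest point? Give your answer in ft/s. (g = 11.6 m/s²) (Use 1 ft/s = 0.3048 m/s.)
h = L(1 − cosθ) = 1.7(1 − cos60°) = 0.85 m
v = √(2gh) = √(2·11.6·0.85) = 4.44072 m/s = 14.57 ft/s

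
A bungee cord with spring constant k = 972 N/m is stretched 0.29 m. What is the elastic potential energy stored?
PE = ½kx² = ½(972)(0.29)² = 40.87 J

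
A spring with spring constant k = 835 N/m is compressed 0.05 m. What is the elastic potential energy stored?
PE = ½kx² = ½(835)(0.05)² = 1.044 J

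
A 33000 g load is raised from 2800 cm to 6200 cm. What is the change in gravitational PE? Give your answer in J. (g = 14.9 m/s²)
Convert to SI: m = 33.0 kg, Δh = 34.0 m
ΔPE = mgΔh = (33.0)(14.9)(34.0) = 16720 J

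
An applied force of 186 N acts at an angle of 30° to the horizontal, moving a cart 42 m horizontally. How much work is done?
W = F·d·cosθ = (186)(42)cos(30°) = 6765 J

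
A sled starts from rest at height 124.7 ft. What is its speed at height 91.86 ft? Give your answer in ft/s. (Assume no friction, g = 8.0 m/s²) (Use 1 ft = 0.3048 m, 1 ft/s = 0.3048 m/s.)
Convert to SI: h₁−h₂ = 10.0096 m
mgh₁ = mgh₂ + ½mv² ⇒ v = √(2g(h₁−h₂)) = √(2·8.0·10.0096) = 12.6552 m/s = 41.52 ft/s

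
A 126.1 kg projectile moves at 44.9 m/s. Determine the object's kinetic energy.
KE = ½mv² = ½(126.1)(44.9)² = 127100 J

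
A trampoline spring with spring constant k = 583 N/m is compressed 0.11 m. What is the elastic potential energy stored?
PE = ½kx² = ½(583)(0.11)² = 3.527 J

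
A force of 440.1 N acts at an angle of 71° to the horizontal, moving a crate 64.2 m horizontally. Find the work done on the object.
W = F·d·cosθ = (440.1)(64.2)cos(71°) = 9199 J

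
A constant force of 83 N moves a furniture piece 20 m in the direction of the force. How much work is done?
W = F·d = (83)(20) = 1660 J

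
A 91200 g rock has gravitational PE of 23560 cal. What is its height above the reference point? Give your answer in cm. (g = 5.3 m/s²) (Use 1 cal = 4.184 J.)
Convert to SI: m = 91.2 kg, PE = 98575.0 J
h = PE/(mg) = 98575.0/(91.2·5.3) = 203.937 m = 20390 cm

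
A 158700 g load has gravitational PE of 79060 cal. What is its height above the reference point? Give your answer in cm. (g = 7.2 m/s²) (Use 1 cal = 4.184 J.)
Convert to SI: m = 158.7 kg, PE = 330787 J
h = PE/(mg) = 330787/(158.7·7.2) = 289.494 m = 28950 cm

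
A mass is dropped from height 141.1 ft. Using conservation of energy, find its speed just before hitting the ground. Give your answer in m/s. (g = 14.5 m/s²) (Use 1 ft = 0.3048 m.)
Convert to SI: h = 43.0073 m
mgh = ½mv² ⇒ v = √(2gh) = √(2·14.5·43.0073) = 35.32 m/s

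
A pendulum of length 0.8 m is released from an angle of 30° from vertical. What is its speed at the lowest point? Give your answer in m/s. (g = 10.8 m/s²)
h = L(1 − cosθ) = 0.8(1 − cos30°) = 0.10718 m
v = √(2gh) = √(2·10.8·0.10718) = 1.522 m/s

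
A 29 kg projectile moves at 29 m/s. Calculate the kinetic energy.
KE = ½mv² = ½(29)(29)² = 12194.5 J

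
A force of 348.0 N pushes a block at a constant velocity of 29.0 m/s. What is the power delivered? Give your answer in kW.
P = Fv = (348.0)(29.0) = 10092.0 W = 10.09 kW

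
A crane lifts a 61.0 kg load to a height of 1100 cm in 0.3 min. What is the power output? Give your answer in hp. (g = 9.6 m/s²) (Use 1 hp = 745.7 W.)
Convert to SI: m = 61.0 kg, h = 11.0 m, t = 18.0 s
P = mgh/t = (61.0)(9.6)(11.0)/18.0 = 357.867 W = 0.4799 hp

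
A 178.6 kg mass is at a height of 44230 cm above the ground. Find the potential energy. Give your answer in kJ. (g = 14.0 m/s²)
Convert to SI: m = 178.6 kg, h = 442.3 m
PE = mgh = (178.6)(14.0)(442.3) = 1105930 J = 1106 kJ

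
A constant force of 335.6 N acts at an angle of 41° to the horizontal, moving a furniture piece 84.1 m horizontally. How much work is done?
W = F·d·cosθ = (335.6)(84.1)cos(41°) = 21300 J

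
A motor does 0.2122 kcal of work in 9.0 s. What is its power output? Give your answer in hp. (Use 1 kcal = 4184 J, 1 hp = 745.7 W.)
Convert to SI: W = 887.845 J, t = 9.0 s
P = W/t = 887.845/9.0 = 98.6494 W = 0.1323 hp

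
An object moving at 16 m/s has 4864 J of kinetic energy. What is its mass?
m = 2·KE/v² = 2·4864/(16)² = 38.0 kg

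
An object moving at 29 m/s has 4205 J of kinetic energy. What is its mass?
m = 2·KE/v² = 2·4205/(29)² = 10.0 kg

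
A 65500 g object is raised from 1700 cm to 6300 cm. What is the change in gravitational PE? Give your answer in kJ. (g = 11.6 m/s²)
Convert to SI: m = 65.5 kg, Δh = 46.0 m
ΔPE = mgΔh = (65.5)(11.6)(46.0) = 34950.8 J = 34.95 kJ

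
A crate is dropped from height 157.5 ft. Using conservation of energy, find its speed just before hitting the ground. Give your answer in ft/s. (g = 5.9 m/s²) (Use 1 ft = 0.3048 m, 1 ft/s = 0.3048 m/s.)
Convert to SI: h = 48.006 m
mgh = ½mv² ⇒ v = √(2gh) = √(2·5.9·48.006) = 23.8006 m/s = 78.09 ft/s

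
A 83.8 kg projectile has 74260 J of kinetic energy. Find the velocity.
v = √(2·KE/m) = √(2·74260/83.8) = 42.1 m/s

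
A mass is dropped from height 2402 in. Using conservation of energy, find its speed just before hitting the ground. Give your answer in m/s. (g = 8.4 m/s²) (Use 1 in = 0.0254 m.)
Convert to SI: h = 61.0108 m
mgh = ½mv² ⇒ v = √(2gh) = √(2·8.4·61.0108) = 32.02 m/s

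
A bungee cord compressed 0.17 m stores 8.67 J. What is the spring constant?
k = 2·PE/x² = 2·8.67/(0.17)² = 600.0 N/m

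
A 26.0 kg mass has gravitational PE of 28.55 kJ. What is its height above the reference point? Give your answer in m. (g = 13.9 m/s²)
Convert to SI: m = 26.0 kg, PE = 28550.0 J
h = PE/(mg) = 28550.0/(26.0·13.9) = 79.0 m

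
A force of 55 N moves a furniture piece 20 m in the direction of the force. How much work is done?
W = F·d = (55)(20) = 1100 J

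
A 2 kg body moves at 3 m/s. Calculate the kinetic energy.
KE = ½mv² = ½(2)(3)² = 9.0 J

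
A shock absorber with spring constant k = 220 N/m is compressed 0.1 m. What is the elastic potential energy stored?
PE = ½kx² = ½(220)(0.1)² = 1.1 J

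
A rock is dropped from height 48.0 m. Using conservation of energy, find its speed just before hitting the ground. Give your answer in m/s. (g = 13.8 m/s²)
mgh = ½mv² ⇒ v = √(2gh) = √(2·13.8·48.0) = 36.4 m/s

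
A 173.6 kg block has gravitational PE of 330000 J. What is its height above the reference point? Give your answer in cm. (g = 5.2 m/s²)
h = PE/(mg) = 330000/(173.6·5.2) = 365.562 m = 36560 cm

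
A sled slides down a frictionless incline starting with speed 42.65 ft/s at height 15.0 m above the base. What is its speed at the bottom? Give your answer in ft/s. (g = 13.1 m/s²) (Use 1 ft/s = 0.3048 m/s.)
Convert to SI: v₀ = 12.9997 m/s, h = 15.0 m
½mv₀² + mgh = ½mv² ⇒ v = √(v₀² + 2gh) = √(12.9997² + 2·13.1·15.0) = 23.7064 m/s = 77.78 ft/s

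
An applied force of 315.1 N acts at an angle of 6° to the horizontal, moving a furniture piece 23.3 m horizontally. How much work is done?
W = F·d·cosθ = (315.1)(23.3)cos(6°) = 7302 J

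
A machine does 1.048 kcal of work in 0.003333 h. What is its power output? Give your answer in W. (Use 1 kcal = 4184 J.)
Convert to SI: W = 4384.83 J, t = 11.9988 s
P = W/t = 4384.83/11.9988 = 365.4 W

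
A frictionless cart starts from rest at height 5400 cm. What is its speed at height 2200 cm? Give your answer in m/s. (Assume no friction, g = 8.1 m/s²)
Convert to SI: h₁−h₂ = 32.0 m
mgh₁ = mgh₂ + ½mv² ⇒ v = √(2g(h₁−h₂)) = √(2·8.1·32.0) = 22.77 m/s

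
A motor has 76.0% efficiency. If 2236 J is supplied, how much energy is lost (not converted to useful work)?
W_lost = W_in(1 − η) = 2236·(1 − 0.76) = 536.6 J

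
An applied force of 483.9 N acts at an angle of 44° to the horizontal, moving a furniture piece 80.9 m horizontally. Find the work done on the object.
W = F·d·cosθ = (483.9)(80.9)cos(44°) = 28160 J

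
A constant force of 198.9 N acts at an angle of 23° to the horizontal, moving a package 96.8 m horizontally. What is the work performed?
W = F·d·cosθ = (198.9)(96.8)cos(23°) = 17720 J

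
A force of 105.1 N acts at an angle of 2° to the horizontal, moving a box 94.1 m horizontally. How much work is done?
W = F·d·cosθ = (105.1)(94.1)cos(2°) = 9884 J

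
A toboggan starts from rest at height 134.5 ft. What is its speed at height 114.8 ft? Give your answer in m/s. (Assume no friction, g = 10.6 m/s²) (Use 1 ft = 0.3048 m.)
Convert to SI: h₁−h₂ = 6.00456 m
mgh₁ = mgh₂ + ½mv² ⇒ v = √(2g(h₁−h₂)) = √(2·10.6·6.00456) = 11.28 m/s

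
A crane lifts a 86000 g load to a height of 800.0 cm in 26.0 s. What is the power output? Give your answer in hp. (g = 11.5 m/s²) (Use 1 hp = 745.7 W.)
Convert to SI: m = 86.0 kg, h = 8.0 m, t = 26.0 s
P = mgh/t = (86.0)(11.5)(8.0)/26.0 = 304.308 W = 0.4081 hp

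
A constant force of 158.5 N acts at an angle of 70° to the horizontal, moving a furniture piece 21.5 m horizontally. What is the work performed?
W = F·d·cosθ = (158.5)(21.5)cos(70°) = 1166 J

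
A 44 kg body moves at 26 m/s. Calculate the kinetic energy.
KE = ½mv² = ½(44)(26)² = 14872.0 J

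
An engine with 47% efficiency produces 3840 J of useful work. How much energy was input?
W_in = W_out/η = 3840/0.47 = 8170 J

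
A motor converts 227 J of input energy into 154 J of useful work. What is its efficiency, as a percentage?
η = W_out/W_in = 154/227 = 67.84%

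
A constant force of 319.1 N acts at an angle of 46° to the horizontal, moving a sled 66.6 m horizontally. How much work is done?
W = F·d·cosθ = (319.1)(66.6)cos(46°) = 14760 J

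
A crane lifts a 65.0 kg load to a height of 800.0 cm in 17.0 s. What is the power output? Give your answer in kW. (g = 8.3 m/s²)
Convert to SI: m = 65.0 kg, h = 8.0 m, t = 17.0 s
P = mgh/t = (65.0)(8.3)(8.0)/17.0 = 253.882 W = 0.2539 kW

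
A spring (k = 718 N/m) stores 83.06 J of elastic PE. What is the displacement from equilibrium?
x = √(2·PE/k) = √(2·83.06/718) = 0.481 m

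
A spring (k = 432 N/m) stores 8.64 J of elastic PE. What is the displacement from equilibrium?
x = √(2·PE/k) = √(2·8.64/432) = 0.2 m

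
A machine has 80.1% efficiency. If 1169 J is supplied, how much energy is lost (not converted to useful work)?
W_lost = W_in(1 − η) = 1169·(1 − 0.801) = 232.6 J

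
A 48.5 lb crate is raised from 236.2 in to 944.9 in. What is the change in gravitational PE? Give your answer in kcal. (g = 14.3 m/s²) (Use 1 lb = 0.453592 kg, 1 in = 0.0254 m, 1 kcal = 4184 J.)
Convert to SI: m = 21.9992 kg, Δh = 18.001 m
ΔPE = mgΔh = (21.9992)(14.3)(18.001) = 5662.91 J = 1.353 kcal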